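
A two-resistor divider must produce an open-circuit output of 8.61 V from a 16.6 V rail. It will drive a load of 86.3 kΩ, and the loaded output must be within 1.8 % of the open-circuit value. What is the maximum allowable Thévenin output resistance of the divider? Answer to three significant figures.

Loading drop = R_th/(R_th + R_L) ≤ 0.0180, so R_th ≤ R_L · ε/(1−ε) = 86.3 kΩ × 0.0180/0.9820 = 1.58 kΩ.
(Any R1, R2 with R2/(R1+R2) = 0.519 and R1‖R2 ≤ 1.58 kΩ will meet the spec.)

R_th ≤ 1.58 kΩ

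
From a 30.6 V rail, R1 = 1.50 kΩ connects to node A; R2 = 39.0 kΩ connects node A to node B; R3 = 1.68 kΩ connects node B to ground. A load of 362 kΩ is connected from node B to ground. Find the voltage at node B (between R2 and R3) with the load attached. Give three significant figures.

V ≈ 1.21 V

At node B, R3 is in parallel with the load: R3‖R_L = 1.672 kΩ.
Below node A the resistance is R2 + (R3‖R_L) = 40.67 kΩ, so V_A = 30.6 × 40.67/42.17 = 29.51 V.
Then V_B = V_A × (R3‖R_L)/(R2 + R3‖R_L) = 29.51 × 1.672/40.67 = 1.21 V.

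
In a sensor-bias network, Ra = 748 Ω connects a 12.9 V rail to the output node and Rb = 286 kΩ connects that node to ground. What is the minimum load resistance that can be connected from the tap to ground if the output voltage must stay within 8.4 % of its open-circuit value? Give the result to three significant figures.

Output resistance R_th = Ra‖Rb = (748 × 286000)/286700 = 746.0 Ω.
The fractional drop is R_th/(R_th + R_L); requiring this ≤ 0.0840 gives R_L ≥ R_th(1/0.0840 − 1) = 746.0 × 10.90 = 8.14 kΩ.

R_L(min) ≈ 8.14 kΩ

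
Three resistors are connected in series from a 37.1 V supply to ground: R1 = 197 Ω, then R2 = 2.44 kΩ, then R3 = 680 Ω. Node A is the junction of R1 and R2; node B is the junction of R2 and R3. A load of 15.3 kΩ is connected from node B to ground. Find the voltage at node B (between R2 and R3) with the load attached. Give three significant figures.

At node B, R3 is in parallel with the load: R3‖R_L = 651.1 Ω.
Below node A the resistance is R2 + (R3‖R_L) = 3091 Ω, so V_A = 37.1 × 3091/3288 = 34.88 V.
Then V_B = V_A × (R3‖R_L)/(R2 + R3‖R_L) = 34.88 × 651.1/3091 = 7.35 V.

V ≈ 7.35 V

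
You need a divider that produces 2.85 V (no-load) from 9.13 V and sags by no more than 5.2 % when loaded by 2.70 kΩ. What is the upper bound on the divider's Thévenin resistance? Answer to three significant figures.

R_th ≤ 148 Ω

Loading drop = R_th/(R_th + R_L) ≤ 0.0520, so R_th ≤ R_L · ε/(1−ε) = 2.70 kΩ × 0.0520/0.9480 = 148 Ω.
(Any R1, R2 with R2/(R1+R2) = 0.312 and R1‖R2 ≤ 148 Ω will meet the spec.)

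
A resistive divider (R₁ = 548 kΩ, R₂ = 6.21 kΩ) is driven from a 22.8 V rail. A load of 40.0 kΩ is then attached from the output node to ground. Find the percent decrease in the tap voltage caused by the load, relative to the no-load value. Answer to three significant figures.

13.3 %

Unloaded V = 22.8 × 6.21/554.2 = 0.25548 V.
Loaded: R₂‖R_L = 5.375 kΩ, giving V = 22.8 × 5.375/553.4 = 0.22148 V.
Drop = (0.25548 − 0.22148) / 0.25548 = 13.3 %.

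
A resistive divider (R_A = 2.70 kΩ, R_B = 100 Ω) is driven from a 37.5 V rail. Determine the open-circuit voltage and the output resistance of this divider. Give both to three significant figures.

V_th = 1.34 V, R_th = 96.4 Ω

V_th is the open-circuit tap voltage: 37.5 × 100/(2700 + 100) = 1.34 V.
With the supply zeroed, R_A and R_B appear in parallel from the tap: R_th = R_A‖R_B = (2700 × 100)/2800 = 96.4 Ω.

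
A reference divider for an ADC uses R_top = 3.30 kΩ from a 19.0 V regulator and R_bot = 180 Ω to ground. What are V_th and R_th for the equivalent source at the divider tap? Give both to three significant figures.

V_th is the open-circuit tap voltage: 19.0 × 180/(3300 + 180) = 0.983 V.
With the supply zeroed, R_top and R_bot appear in parallel from the tap: R_th = R_top‖R_bot = (3300 × 180)/3480 = 171 Ω.

V_th = 0.983 V, R_th = 171 Ω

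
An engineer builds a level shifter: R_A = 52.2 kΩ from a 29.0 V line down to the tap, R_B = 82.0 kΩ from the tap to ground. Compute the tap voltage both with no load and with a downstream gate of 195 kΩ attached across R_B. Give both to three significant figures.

Open-circuit: V = 29.0 × 82.0/(52.2 + 82.0) = 17.7 V.
With the load, R_B becomes R_B‖R_L = 57.73 kΩ, so V = 29.0 × 57.73/109.9 = 15.2 V.

Unloaded: 17.7 V; loaded: 15.2 V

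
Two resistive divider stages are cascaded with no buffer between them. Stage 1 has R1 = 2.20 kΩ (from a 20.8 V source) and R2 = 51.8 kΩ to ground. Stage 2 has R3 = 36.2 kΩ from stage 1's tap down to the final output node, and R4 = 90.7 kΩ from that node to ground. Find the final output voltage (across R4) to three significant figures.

V_out ≈ 14.0 V

Stage 2 presents R3+R4 = 126.9 kΩ as a load on stage 1's tap.
Stage 1's lower leg becomes R2‖(R3+R4) = 36.78 kΩ, so V_mid = 20.8 × 36.78/38.98 = 19.63 V.
Stage 2 is itself unloaded: V_out = V_mid × R4/(R3+R4) = 19.63 × 90.7/126.9 = 14.0 V.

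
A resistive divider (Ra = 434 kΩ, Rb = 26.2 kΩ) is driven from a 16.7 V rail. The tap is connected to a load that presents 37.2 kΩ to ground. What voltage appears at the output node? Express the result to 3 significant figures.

The load sits in parallel with Rb: Rb‖R_L = (26.2 × 37.2) / (26.2 + 37.2) = 15.37 kΩ.
V_out = 16.7 × 15.37 / (434 + 15.37) = 16.7 × 15.37/449.4 = 0.571 V.

V_out ≈ 0.571 V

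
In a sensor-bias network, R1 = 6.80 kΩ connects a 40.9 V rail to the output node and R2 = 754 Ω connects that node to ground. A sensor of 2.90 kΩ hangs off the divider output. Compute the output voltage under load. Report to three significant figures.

The load sits in parallel with R2: R2‖R_L = (754 × 2900) / (754 + 2900) = 598.4 Ω.
V_out = 40.9 × 598.4 / (6800 + 598.4) = 40.9 × 598.4/7398 = 3.31 V.

V_out ≈ 3.31 V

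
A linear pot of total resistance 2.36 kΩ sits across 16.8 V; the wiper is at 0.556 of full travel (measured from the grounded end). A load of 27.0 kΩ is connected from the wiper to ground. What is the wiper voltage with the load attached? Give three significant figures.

V ≈ 9.14 V

The wiper splits the pot into (1−α)R = 1.048 kΩ above and αR = 1.312 kΩ below.
Lower section ‖ load = 1.251 kΩ.
V_wiper = 16.8 × 1.251/(1.048 + 1.251) = 9.14 V.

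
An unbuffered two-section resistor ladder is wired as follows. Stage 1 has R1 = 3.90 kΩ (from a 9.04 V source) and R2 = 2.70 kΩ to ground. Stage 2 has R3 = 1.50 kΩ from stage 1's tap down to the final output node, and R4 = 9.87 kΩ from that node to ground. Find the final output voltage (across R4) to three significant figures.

Stage 2 presents R3+R4 = 11.37 kΩ as a load on stage 1's tap.
Stage 1's lower leg becomes R2‖(R3+R4) = 2.182 kΩ, so V_mid = 9.04 × 2.182/6.082 = 3.243 V.
Stage 2 is itself unloaded: V_out = V_mid × R4/(R3+R4) = 3.243 × 9.87/11.37 = 2.82 V.

V_out ≈ 2.82 V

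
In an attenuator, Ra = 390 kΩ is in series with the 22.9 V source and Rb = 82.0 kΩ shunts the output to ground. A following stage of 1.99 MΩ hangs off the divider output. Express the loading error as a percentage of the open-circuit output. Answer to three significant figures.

3.29 %

The divider's output (Thévenin) resistance is Ra‖Rb = 67.75 kΩ.
Fractional drop under load = R_th/(R_th + R_L) = 67.75 / (67.75 + 1990) = 0.03293.
So the output falls by 3.29 %.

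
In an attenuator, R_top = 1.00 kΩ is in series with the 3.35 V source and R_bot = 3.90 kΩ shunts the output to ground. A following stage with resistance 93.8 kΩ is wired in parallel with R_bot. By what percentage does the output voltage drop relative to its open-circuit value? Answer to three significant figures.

0.841 %

The divider's output (Thévenin) resistance is R_top‖R_bot = 0.7959 kΩ.
Fractional drop under load = R_th/(R_th + R_L) = 0.7959 / (0.7959 + 93.8) = 0.008414.
So the output falls by 0.841 %.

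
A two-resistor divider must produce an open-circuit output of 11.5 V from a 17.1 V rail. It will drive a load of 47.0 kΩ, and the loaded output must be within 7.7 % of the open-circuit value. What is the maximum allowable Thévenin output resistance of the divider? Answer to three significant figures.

R_th ≤ 3.92 kΩ

Loading drop = R_th/(R_th + R_L) ≤ 0.0770, so R_th ≤ R_L · ε/(1−ε) = 47.0 kΩ × 0.0770/0.9230 = 3.92 kΩ.
(Any R1, R2 with R2/(R1+R2) = 0.673 and R1‖R2 ≤ 3.92 kΩ will meet the spec.)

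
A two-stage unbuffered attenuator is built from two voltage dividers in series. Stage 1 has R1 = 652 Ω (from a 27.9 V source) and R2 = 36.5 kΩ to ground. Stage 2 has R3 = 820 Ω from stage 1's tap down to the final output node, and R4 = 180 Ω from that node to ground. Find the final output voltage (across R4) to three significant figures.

V_out ≈ 3.01 V

Stage 2 presents R3+R4 = 1000 Ω as a load on stage 1's tap.
Stage 1's lower leg becomes R2‖(R3+R4) = 973.3 Ω, so V_mid = 27.9 × 973.3/1625 = 16.71 V.
Stage 2 is itself unloaded: V_out = V_mid × R4/(R3+R4) = 16.71 × 180/1000 = 3.01 V.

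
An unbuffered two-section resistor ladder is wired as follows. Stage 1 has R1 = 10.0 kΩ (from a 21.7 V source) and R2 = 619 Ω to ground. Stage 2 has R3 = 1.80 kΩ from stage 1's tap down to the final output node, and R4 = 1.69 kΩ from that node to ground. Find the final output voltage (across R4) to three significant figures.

Stage 2 presents R3+R4 = 3490 Ω as a load on stage 1's tap.
Stage 1's lower leg becomes R2‖(R3+R4) = 525.8 Ω, so V_mid = 21.7 × 525.8/10530 = 1.084 V.
Stage 2 is itself unloaded: V_out = V_mid × R4/(R3+R4) = 1.084 × 1690/3490 = 0.525 V.

V_out ≈ 0.525 V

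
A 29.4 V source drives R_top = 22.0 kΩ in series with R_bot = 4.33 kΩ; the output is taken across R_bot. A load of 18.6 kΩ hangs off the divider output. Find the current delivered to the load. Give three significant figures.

I_L ≈ 0.218 mA

R_bot‖R_L = 3.512 kΩ; V_out = 29.4 × 3.512/25.51 = 4.048 V.
I_L = V_out / R_L = 4.048 / 18.6 kΩ = 0.218 mA.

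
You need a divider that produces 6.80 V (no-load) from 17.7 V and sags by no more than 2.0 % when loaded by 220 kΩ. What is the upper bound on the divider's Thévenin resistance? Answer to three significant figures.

Loading drop = R_th/(R_th + R_L) ≤ 0.0200, so R_th ≤ R_L · ε/(1−ε) = 220 kΩ × 0.0200/0.9800 = 4.49 kΩ.

R_th ≤ 4.49 kΩ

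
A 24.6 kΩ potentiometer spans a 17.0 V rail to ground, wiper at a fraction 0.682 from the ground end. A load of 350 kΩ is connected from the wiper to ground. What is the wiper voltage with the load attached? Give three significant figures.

V ≈ 11.4 V

The wiper splits the pot into (1−α)R = 7.823 kΩ above and αR = 16.78 kΩ below.
Lower section ‖ load = 16.01 kΩ.
V_wiper = 17.0 × 16.01/(7.823 + 16.01) = 11.4 V.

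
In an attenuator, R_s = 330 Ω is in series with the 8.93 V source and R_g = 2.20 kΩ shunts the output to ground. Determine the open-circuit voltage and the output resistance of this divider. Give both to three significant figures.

V_th = 7.77 V, R_th = 287 Ω

V_th is the open-circuit tap voltage: 8.93 × 2200/(330 + 2200) = 7.77 V.
With the supply zeroed, R_s and R_g appear in parallel from the tap: R_th = R_s‖R_g = (330 × 2200)/2530 = 287 Ω.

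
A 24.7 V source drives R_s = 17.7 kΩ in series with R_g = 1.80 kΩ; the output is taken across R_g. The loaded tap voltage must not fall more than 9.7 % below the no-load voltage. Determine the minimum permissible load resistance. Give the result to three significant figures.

Output resistance R_th = R_s‖R_g = (17.7 × 1.80)/19.50 = 1.634 kΩ.
The fractional drop is R_th/(R_th + R_L); requiring this ≤ 0.0970 gives R_L ≥ R_th(1/0.0970 − 1) = 1.634 × 9.309 = 15.2 kΩ.

R_L(min) ≈ 15.2 kΩ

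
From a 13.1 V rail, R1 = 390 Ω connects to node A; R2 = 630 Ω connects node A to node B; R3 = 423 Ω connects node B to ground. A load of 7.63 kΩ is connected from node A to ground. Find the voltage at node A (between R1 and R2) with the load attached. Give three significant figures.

Below node A the series string R2+R3 = 1053 Ω sits in parallel with the 7630 Ω load: 925.3 Ω.
V_A = 13.1 × 925.3/(390 + 925.3) = 9.22 V.

V ≈ 9.22 V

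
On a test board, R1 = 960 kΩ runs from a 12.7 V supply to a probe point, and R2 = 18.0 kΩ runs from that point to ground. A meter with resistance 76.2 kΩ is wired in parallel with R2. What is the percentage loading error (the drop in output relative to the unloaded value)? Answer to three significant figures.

18.8 %

The divider's output (Thévenin) resistance is R1‖R2 = 17.67 kΩ.
Fractional drop under load = R_th/(R_th + R_L) = 17.67 / (17.67 + 76.2) = 0.1882.
So the output falls by 18.8 %.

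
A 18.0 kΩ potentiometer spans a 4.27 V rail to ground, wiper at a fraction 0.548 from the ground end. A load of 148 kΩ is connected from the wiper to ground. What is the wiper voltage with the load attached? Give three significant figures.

The wiper splits the pot into (1−α)R = 8.136 kΩ above and αR = 9.864 kΩ below.
Lower section ‖ load = 9.248 kΩ.
V_wiper = 4.27 × 9.248/(8.136 + 9.248) = 2.27 V.

V ≈ 2.27 V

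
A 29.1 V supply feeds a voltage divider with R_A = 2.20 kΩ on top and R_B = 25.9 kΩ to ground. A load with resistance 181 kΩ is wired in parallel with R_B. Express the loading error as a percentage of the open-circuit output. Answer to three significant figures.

The divider's output (Thévenin) resistance is R_A‖R_B = 2.028 kΩ.
Fractional drop under load = R_th/(R_th + R_L) = 2.028 / (2.028 + 181) = 0.01108.
So the output falls by 1.11 %.

1.11 %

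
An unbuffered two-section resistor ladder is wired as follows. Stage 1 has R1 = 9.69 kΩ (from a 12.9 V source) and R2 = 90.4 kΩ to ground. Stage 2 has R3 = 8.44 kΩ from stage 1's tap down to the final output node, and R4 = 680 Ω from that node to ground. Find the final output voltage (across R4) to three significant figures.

V_out ≈ 0.443 V

Stage 2 presents R3+R4 = 9120 Ω as a load on stage 1's tap.
Stage 1's lower leg becomes R2‖(R3+R4) = 8284 Ω, so V_mid = 12.9 × 8284/17970 = 5.946 V.
Stage 2 is itself unloaded: V_out = V_mid × R4/(R3+R4) = 5.946 × 680/9120 = 0.443 V.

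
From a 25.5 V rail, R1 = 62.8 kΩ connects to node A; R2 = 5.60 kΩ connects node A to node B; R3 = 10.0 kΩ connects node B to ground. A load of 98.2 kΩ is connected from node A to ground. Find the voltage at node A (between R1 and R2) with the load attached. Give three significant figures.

Below node A the series string R2+R3 = 15.60 kΩ sits in parallel with the 98.2 kΩ load: 13.46 kΩ.
V_A = 25.5 × 13.46/(62.8 + 13.46) = 4.50 V.

V ≈ 4.50 V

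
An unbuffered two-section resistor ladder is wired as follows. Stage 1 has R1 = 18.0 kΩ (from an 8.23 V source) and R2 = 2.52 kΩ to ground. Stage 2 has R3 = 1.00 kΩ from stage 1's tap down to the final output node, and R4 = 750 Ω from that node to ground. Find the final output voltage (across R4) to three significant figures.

Stage 2 presents R3+R4 = 1750 Ω as a load on stage 1's tap.
Stage 1's lower leg becomes R2‖(R3+R4) = 1033 Ω, so V_mid = 8.23 × 1033/19030 = 0.4466 V.
Stage 2 is itself unloaded: V_out = V_mid × R4/(R3+R4) = 0.4466 × 750/1750 = 0.191 V.

V_out ≈ 0.191 V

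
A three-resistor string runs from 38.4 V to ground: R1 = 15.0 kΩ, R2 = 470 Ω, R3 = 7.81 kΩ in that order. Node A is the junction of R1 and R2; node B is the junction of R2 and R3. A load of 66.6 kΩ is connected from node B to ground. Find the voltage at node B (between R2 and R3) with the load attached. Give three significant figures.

V ≈ 12.0 V

At node B, R3 is in parallel with the load: R3‖R_L = 6990 Ω.
Below node A the resistance is R2 + (R3‖R_L) = 7460 Ω, so V_A = 38.4 × 7460/22460 = 12.75 V.
Then V_B = V_A × (R3‖R_L)/(R2 + R3‖R_L) = 12.75 × 6990/7460 = 12.0 V.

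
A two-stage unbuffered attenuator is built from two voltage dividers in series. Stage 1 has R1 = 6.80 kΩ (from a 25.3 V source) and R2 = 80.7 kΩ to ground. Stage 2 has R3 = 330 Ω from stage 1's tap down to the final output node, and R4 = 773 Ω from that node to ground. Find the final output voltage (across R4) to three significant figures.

Stage 2 presents R3+R4 = 1103 Ω as a load on stage 1's tap.
Stage 1's lower leg becomes R2‖(R3+R4) = 1088 Ω, so V_mid = 25.3 × 1088/7888 = 3.490 V.
Stage 2 is itself unloaded: V_out = V_mid × R4/(R3+R4) = 3.490 × 773/1103 = 2.45 V.

V_out ≈ 2.45 V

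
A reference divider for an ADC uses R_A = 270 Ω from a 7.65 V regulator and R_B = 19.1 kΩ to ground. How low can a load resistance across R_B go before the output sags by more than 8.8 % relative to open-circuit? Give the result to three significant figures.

R_L(min) ≈ 2.76 kΩ

Output resistance R_th = R_A‖R_B = (270 × 19100)/19370 = 266.2 Ω.
The fractional drop is R_th/(R_th + R_L); requiring this ≤ 0.0880 gives R_L ≥ R_th(1/0.0880 − 1) = 266.2 × 10.36 = 2.76 kΩ.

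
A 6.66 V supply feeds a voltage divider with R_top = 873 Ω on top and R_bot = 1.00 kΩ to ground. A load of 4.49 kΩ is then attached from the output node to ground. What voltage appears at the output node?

V_out ≈ 3.22 V

The load sits in parallel with R_bot: R_bot‖R_L = (1000 × 4490) / (1000 + 4490) = 817.9 Ω.
V_out = 6.66 × 817.9 / (873 + 817.9) = 6.66 × 817.9/1691 = 3.22 V.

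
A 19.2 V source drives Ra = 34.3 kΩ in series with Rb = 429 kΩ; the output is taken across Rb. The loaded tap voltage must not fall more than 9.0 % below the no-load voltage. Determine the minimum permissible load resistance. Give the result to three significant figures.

Output resistance R_th = Ra‖Rb = (34.3 × 429)/463.3 = 31.76 kΩ.
The fractional drop is R_th/(R_th + R_L); requiring this ≤ 0.0900 gives R_L ≥ R_th(1/0.0900 − 1) = 31.76 × 10.11 = 321 kΩ.

R_L(min) ≈ 321 kΩ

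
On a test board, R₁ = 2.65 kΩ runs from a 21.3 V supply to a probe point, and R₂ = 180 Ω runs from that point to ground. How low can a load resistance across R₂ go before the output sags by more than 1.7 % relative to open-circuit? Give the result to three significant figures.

Output resistance R_th = R₁‖R₂ = (2650 × 180)/2830 = 168.6 Ω.
The fractional drop is R_th/(R_th + R_L); requiring this ≤ 0.0170 gives R_L ≥ R_th(1/0.0170 − 1) = 168.6 × 57.82 = 9.75 kΩ.

R_L(min) ≈ 9.75 kΩ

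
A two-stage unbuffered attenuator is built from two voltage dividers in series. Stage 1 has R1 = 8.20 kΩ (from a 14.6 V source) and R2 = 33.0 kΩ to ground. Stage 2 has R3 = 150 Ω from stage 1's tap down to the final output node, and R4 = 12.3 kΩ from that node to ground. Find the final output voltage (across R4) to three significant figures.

V_out ≈ 7.56 V

Stage 2 presents R3+R4 = 12450 Ω as a load on stage 1's tap.
Stage 1's lower leg becomes R2‖(R3+R4) = 9040 Ω, so V_mid = 14.6 × 9040/17240 = 7.656 V.
Stage 2 is itself unloaded: V_out = V_mid × R4/(R3+R4) = 7.656 × 12300/12450 = 7.56 V.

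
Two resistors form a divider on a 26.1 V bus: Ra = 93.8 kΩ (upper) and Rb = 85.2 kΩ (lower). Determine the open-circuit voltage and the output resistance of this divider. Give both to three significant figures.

V_th is the open-circuit tap voltage: 26.1 × 85.2/(93.8 + 85.2) = 12.4 V.
With the supply zeroed, Ra and Rb appear in parallel from the tap: R_th = Ra‖Rb = (93.8 × 85.2)/179.0 = 44.6 kΩ.

V_th = 12.4 V, R_th = 44.6 kΩ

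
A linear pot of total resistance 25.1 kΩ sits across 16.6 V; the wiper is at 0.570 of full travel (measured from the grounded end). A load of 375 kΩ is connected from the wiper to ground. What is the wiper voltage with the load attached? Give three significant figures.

The wiper splits the pot into (1−α)R = 10.79 kΩ above and αR = 14.31 kΩ below.
Lower section ‖ load = 13.78 kΩ.
V_wiper = 16.6 × 13.78/(10.79 + 13.78) = 9.31 V.

V ≈ 9.31 V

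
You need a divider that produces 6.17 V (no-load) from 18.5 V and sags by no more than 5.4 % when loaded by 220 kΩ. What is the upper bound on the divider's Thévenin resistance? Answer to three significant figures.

R_th ≤ 12.6 kΩ

Loading drop = R_th/(R_th + R_L) ≤ 0.0540, so R_th ≤ R_L · ε/(1−ε) = 220 kΩ × 0.0540/0.9460 = 12.6 kΩ.
(Any R1, R2 with R2/(R1+R2) = 0.334 and R1‖R2 ≤ 12.6 kΩ will meet the spec.)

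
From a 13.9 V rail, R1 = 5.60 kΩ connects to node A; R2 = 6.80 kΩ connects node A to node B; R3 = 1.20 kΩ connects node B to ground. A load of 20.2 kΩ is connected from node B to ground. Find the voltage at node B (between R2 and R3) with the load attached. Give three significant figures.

At node B, R3 is in parallel with the load: R3‖R_L = 1.133 kΩ.
Below node A the resistance is R2 + (R3‖R_L) = 7.933 kΩ, so V_A = 13.9 × 7.933/13.53 = 8.148 V.
Then V_B = V_A × (R3‖R_L)/(R2 + R3‖R_L) = 8.148 × 1.133/7.933 = 1.16 V.

V ≈ 1.16 V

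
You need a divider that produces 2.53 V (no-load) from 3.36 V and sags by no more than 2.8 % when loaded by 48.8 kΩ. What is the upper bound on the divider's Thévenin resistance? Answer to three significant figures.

Loading drop = R_th/(R_th + R_L) ≤ 0.0280, so R_th ≤ R_L · ε/(1−ε) = 48.8 kΩ × 0.0280/0.9720 = 1.41 kΩ.
(Any R1, R2 with R2/(R1+R2) = 0.753 and R1‖R2 ≤ 1.41 kΩ will meet the spec.)

R_th ≤ 1.41 kΩ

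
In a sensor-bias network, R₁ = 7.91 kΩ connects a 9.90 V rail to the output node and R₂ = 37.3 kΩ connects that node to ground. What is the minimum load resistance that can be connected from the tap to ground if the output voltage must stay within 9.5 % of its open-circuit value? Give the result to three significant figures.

Output resistance R_th = R₁‖R₂ = (7.91 × 37.3)/45.21 = 6.526 kΩ.
The fractional drop is R_th/(R_th + R_L); requiring this ≤ 0.0950 gives R_L ≥ R_th(1/0.0950 − 1) = 6.526 × 9.526 = 62.2 kΩ.

R_L(min) ≈ 62.2 kΩ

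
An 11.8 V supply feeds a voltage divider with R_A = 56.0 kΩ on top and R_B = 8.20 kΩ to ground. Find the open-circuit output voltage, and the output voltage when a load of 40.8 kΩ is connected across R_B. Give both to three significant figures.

Open-circuit: V = 11.8 × 8.20/(56.0 + 8.20) = 1.51 V.
With the load, R_B becomes R_B‖R_L = 6.828 kΩ, so V = 11.8 × 6.828/62.83 = 1.28 V.

Unloaded: 1.51 V; loaded: 1.28 V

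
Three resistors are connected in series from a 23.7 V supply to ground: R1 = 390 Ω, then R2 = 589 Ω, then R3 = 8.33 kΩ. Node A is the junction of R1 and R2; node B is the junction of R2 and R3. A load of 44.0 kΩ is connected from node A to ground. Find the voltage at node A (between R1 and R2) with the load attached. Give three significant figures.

Below node A the series string R2+R3 = 8919 Ω sits in parallel with the 44000 Ω load: 7416 Ω.
V_A = 23.7 × 7416/(390 + 7416) = 22.5 V.

V ≈ 22.5 V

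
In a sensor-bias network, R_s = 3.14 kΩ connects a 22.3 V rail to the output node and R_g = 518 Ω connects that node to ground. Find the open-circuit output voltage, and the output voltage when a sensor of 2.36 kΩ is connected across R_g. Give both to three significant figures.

Unloaded: 3.16 V; loaded: 2.66 V

Open-circuit: V = 22.3 × 518/(3140 + 518) = 3.16 V.
With the load, R_g becomes R_g‖R_L = 424.8 Ω, so V = 22.3 × 424.8/3565 = 2.66 V.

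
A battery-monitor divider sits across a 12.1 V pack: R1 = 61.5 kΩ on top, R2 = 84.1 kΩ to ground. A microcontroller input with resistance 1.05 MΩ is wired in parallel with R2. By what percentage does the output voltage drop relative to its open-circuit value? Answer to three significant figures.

3.27 %

The divider's output (Thévenin) resistance is R1‖R2 = 35.52 kΩ.
Fractional drop under load = R_th/(R_th + R_L) = 35.52 / (35.52 + 1050) = 0.03272.
So the output falls by 3.27 %.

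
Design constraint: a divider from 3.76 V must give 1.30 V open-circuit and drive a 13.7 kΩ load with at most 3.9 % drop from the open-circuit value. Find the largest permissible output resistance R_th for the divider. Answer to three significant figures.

R_th ≤ 556 Ω

Loading drop = R_th/(R_th + R_L) ≤ 0.0390, so R_th ≤ R_L · ε/(1−ε) = 13.7 kΩ × 0.0390/0.9610 = 556 Ω.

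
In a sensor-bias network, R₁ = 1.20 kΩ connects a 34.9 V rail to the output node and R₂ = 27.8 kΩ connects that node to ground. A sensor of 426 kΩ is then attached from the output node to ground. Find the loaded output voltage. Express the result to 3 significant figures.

V_out ≈ 33.4 V

The load sits in parallel with R₂: R₂‖R_L = (27.8 × 426) / (27.8 + 426) = 26.10 kΩ.
V_out = 34.9 × 26.10 / (1.20 + 26.10) = 34.9 × 26.10/27.30 = 33.4 V.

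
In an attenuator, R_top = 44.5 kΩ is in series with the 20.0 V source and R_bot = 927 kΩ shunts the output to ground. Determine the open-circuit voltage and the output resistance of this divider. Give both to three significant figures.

V_th = 19.1 V, R_th = 42.5 kΩ

V_th is the open-circuit tap voltage: 20.0 × 927/(44.5 + 927) = 19.1 V.
With the supply zeroed, R_top and R_bot appear in parallel from the tap: R_th = R_top‖R_bot = (44.5 × 927)/971.5 = 42.5 kΩ.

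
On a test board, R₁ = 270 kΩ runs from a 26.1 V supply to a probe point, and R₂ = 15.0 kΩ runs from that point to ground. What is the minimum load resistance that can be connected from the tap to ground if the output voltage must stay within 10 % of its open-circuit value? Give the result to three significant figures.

Output resistance R_th = R₁‖R₂ = (270 × 15.0)/285.0 = 14.21 kΩ.
The fractional drop is R_th/(R_th + R_L); requiring this ≤ 0.100 gives R_L ≥ R_th(1/0.100 − 1) = 14.21 × 9.000 = 128 kΩ.

R_L(min) ≈ 128 kΩ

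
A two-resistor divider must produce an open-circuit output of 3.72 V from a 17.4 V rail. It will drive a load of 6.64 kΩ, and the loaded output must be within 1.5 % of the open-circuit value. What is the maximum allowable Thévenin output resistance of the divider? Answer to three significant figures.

Loading drop = R_th/(R_th + R_L) ≤ 0.0150, so R_th ≤ R_L · ε/(1−ε) = 6.64 kΩ × 0.0150/0.9850 = 101 Ω.

R_th ≤ 101 Ω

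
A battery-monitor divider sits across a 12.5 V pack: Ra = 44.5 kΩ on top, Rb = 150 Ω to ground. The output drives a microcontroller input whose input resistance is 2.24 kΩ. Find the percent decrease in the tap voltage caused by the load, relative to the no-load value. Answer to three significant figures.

The divider's output (Thévenin) resistance is Ra‖Rb = 149.5 Ω.
Fractional drop under load = R_th/(R_th + R_L) = 149.5 / (149.5 + 2240) = 0.06256.
So the output falls by 6.26 %.

6.26 %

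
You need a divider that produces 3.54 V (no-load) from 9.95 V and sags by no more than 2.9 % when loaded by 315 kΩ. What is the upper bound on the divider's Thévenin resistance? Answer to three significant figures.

Loading drop = R_th/(R_th + R_L) ≤ 0.0290, so R_th ≤ R_L · ε/(1−ε) = 315 kΩ × 0.0290/0.9710 = 9.41 kΩ.
(Any R1, R2 with R2/(R1+R2) = 0.356 and R1‖R2 ≤ 9.41 kΩ will meet the spec.)

R_th ≤ 9.41 kΩ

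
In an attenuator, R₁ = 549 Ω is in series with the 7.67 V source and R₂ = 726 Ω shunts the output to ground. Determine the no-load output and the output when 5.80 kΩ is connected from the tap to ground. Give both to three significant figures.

Open-circuit: V = 7.67 × 726/(549 + 726) = 4.37 V.
With the load, R₂ becomes R₂‖R_L = 645.2 Ω, so V = 7.67 × 645.2/1194 = 4.14 V.

Unloaded: 4.37 V; loaded: 4.14 V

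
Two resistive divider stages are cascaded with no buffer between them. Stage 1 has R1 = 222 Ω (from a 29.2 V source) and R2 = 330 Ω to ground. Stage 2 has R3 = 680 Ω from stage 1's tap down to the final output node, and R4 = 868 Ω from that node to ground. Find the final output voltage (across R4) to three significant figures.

V_out ≈ 9.02 V

Stage 2 presents R3+R4 = 1548 Ω as a load on stage 1's tap.
Stage 1's lower leg becomes R2‖(R3+R4) = 272.0 Ω, so V_mid = 29.2 × 272.0/494.0 = 16.08 V.
Stage 2 is itself unloaded: V_out = V_mid × R4/(R3+R4) = 16.08 × 868/1548 = 9.02 V.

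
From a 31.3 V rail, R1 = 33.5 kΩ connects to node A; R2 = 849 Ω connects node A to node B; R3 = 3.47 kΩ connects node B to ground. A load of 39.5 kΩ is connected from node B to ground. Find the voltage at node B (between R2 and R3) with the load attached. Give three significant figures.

V ≈ 2.66 V

At node B, R3 is in parallel with the load: R3‖R_L = 3190 Ω.
Below node A the resistance is R2 + (R3‖R_L) = 4039 Ω, so V_A = 31.3 × 4039/37540 = 3.368 V.
Then V_B = V_A × (R3‖R_L)/(R2 + R3‖R_L) = 3.368 × 3190/4039 = 2.66 V.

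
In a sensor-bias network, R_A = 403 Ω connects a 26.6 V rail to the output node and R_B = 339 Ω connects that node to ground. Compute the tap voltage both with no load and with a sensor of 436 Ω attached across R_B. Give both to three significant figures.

Open-circuit: V = 26.6 × 339/(403 + 339) = 12.2 V.
With the load, R_B becomes R_B‖R_L = 190.7 Ω, so V = 26.6 × 190.7/593.7 = 8.54 V.

Unloaded: 12.2 V; loaded: 8.54 V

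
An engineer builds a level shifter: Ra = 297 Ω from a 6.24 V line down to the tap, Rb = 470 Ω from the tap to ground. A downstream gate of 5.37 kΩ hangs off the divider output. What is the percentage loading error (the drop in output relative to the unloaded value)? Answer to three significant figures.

3.28 %

The divider's output (Thévenin) resistance is Ra‖Rb = 182.0 Ω.
Fractional drop under load = R_th/(R_th + R_L) = 182.0 / (182.0 + 5370) = 0.03278.
So the output falls by 3.28 %.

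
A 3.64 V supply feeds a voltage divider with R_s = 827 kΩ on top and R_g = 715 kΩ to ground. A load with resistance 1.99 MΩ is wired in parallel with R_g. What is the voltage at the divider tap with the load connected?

The load sits in parallel with R_g: R_g‖R_L = (715 × 1990) / (715 + 1990) = 526.0 kΩ.
V_out = 3.64 × 526.0 / (827 + 526.0) = 3.64 × 526.0/1353 = 1.42 V.
(Unloaded it would have been 1.69 V.)

V_out ≈ 1.42 V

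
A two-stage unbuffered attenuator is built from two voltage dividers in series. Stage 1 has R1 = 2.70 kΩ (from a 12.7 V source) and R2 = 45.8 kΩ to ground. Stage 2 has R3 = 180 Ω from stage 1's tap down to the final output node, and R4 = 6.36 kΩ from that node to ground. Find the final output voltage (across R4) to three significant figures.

Stage 2 presents R3+R4 = 6540 Ω as a load on stage 1's tap.
Stage 1's lower leg becomes R2‖(R3+R4) = 5723 Ω, so V_mid = 12.7 × 5723/8423 = 8.629 V.
Stage 2 is itself unloaded: V_out = V_mid × R4/(R3+R4) = 8.629 × 6360/6540 = 8.39 V.

V_out ≈ 8.39 V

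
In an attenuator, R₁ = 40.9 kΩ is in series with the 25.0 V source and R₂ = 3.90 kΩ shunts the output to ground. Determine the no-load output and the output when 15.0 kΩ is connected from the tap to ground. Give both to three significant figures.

Unloaded: 2.18 V; loaded: 1.76 V

Open-circuit: V = 25.0 × 3.90/(40.9 + 3.90) = 2.18 V.
With the load, R₂ becomes R₂‖R_L = 3.095 kΩ, so V = 25.0 × 3.095/44.00 = 1.76 V.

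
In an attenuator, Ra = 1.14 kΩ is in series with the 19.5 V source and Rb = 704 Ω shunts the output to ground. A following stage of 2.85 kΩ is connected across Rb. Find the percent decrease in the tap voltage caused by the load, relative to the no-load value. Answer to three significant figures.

13.2 %

Unloaded V = 19.5 × 704/1844 = 7.4447 V.
Loaded: Rb‖R_L = 564.5 Ω, giving V = 19.5 × 564.5/1705 = 6.4584 V.
Drop = (7.4447 − 6.4584) / 7.4447 = 13.2 %.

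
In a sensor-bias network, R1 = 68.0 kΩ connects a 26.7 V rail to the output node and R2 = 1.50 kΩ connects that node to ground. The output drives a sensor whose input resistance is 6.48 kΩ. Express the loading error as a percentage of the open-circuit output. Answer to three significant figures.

The divider's output (Thévenin) resistance is R1‖R2 = 1.468 kΩ.
Fractional drop under load = R_th/(R_th + R_L) = 1.468 / (1.468 + 6.48) = 0.1847.
So the output falls by 18.5 %.

18.5 %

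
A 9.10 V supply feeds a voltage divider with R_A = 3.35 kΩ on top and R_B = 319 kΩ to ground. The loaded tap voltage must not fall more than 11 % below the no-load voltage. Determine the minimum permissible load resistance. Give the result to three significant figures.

Output resistance R_th = R_A‖R_B = (3.35 × 319)/322.4 = 3.315 kΩ.
The fractional drop is R_th/(R_th + R_L); requiring this ≤ 0.110 gives R_L ≥ R_th(1/0.110 − 1) = 3.315 × 8.091 = 26.8 kΩ.

R_L(min) ≈ 26.8 kΩ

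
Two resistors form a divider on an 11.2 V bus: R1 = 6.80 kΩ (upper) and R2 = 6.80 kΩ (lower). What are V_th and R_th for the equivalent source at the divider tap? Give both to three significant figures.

V_th = 5.60 V, R_th = 3.40 kΩ

V_th is the open-circuit tap voltage: 11.2 × 6.80/(6.80 + 6.80) = 5.60 V.
With the supply zeroed, R1 and R2 appear in parallel from the tap: R_th = R1‖R2 = (6.80 × 6.80)/13.60 = 3.40 kΩ.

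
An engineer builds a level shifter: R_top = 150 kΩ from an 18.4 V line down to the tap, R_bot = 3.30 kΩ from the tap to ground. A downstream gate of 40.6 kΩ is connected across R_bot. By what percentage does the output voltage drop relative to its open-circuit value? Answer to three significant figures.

7.37 %

The divider's output (Thévenin) resistance is R_top‖R_bot = 3.229 kΩ.
Fractional drop under load = R_th/(R_th + R_L) = 3.229 / (3.229 + 40.6) = 0.07367.
So the output falls by 7.37 %.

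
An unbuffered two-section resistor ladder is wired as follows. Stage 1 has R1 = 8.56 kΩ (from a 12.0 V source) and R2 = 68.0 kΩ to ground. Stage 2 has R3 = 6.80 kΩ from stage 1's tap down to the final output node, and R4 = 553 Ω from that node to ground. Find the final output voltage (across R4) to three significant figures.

Stage 2 presents R3+R4 = 7353 Ω as a load on stage 1's tap.
Stage 1's lower leg becomes R2‖(R3+R4) = 6635 Ω, so V_mid = 12.0 × 6635/15200 = 5.240 V.
Stage 2 is itself unloaded: V_out = V_mid × R4/(R3+R4) = 5.240 × 553/7353 = 0.394 V.

V_out ≈ 0.394 V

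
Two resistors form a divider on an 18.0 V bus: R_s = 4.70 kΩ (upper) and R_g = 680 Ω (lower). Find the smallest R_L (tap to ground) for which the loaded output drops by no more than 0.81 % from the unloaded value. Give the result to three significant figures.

Output resistance R_th = R_s‖R_g = (4700 × 680)/5380 = 594.1 Ω.
The fractional drop is R_th/(R_th + R_L); requiring this ≤ 0.00810 gives R_L ≥ R_th(1/0.00810 − 1) = 594.1 × 122.5 = 72.7 kΩ.

R_L(min) ≈ 72.7 kΩ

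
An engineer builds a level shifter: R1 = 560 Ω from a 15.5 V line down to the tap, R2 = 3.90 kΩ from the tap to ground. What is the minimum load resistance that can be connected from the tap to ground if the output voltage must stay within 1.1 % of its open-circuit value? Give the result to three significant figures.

Output resistance R_th = R1‖R2 = (560 × 3900)/4460 = 489.7 Ω.
The fractional drop is R_th/(R_th + R_L); requiring this ≤ 0.0110 gives R_L ≥ R_th(1/0.0110 − 1) = 489.7 × 89.91 = 44.0 kΩ.

R_L(min) ≈ 44.0 kΩ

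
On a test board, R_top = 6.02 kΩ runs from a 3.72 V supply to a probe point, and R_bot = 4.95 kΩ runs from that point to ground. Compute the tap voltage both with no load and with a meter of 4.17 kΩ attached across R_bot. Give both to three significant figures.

Open-circuit: V = 3.72 × 4.95/(6.02 + 4.95) = 1.68 V.
With the load, R_bot becomes R_bot‖R_L = 2.263 kΩ, so V = 3.72 × 2.263/8.283 = 1.02 V.

Unloaded: 1.68 V; loaded: 1.02 V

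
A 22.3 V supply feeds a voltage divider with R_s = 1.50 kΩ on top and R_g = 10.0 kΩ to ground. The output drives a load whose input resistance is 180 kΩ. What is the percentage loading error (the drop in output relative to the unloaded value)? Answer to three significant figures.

0.719 %

The divider's output (Thévenin) resistance is R_s‖R_g = 1.304 kΩ.
Fractional drop under load = R_th/(R_th + R_L) = 1.304 / (1.304 + 180) = 0.007194.
So the output falls by 0.719 %.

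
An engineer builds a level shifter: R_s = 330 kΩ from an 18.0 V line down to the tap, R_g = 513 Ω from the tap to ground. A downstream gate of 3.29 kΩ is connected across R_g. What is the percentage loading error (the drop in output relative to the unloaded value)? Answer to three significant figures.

13.5 %

The divider's output (Thévenin) resistance is R_s‖R_g = 512.2 Ω.
Fractional drop under load = R_th/(R_th + R_L) = 512.2 / (512.2 + 3290) = 0.1347.
So the output falls by 13.5 %.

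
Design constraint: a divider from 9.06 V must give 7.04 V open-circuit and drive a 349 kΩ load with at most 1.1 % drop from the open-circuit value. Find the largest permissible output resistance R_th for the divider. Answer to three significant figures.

Loading drop = R_th/(R_th + R_L) ≤ 0.0110, so R_th ≤ R_L · ε/(1−ε) = 349 kΩ × 0.0110/0.9890 = 3.88 kΩ.

R_th ≤ 3.88 kΩ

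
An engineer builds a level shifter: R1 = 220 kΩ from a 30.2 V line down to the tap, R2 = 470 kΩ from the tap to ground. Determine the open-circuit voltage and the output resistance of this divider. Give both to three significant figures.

V_th = 20.6 V, R_th = 150 kΩ

V_th is the open-circuit tap voltage: 30.2 × 470/(220 + 470) = 20.6 V.
With the supply zeroed, R1 and R2 appear in parallel from the tap: R_th = R1‖R2 = (220 × 470)/690.0 = 150 kΩ.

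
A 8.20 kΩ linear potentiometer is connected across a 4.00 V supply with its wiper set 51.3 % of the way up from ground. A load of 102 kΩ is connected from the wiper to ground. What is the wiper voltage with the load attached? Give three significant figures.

The wiper splits the pot into (1−α)R = 3.993 kΩ above and αR = 4.207 kΩ below.
Lower section ‖ load = 4.040 kΩ.
V_wiper = 4.00 × 4.040/(3.993 + 4.040) = 2.01 V.

V ≈ 2.01 V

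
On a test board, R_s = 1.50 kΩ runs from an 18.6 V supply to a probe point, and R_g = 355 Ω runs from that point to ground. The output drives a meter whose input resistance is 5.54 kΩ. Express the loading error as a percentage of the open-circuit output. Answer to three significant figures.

4.93 %

The divider's output (Thévenin) resistance is R_s‖R_g = 287.1 Ω.
Fractional drop under load = R_th/(R_th + R_L) = 287.1 / (287.1 + 5540) = 0.04926.
So the output falls by 4.93 %.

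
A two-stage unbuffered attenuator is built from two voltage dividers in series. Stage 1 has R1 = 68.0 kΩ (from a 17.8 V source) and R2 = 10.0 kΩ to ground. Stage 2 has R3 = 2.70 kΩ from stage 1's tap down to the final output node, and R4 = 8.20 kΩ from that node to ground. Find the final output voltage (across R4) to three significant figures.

V_out ≈ 0.954 V

Stage 2 presents R3+R4 = 10.90 kΩ as a load on stage 1's tap.
Stage 1's lower leg becomes R2‖(R3+R4) = 5.215 kΩ, so V_mid = 17.8 × 5.215/73.22 = 1.268 V.
Stage 2 is itself unloaded: V_out = V_mid × R4/(R3+R4) = 1.268 × 8.20/10.90 = 0.954 V.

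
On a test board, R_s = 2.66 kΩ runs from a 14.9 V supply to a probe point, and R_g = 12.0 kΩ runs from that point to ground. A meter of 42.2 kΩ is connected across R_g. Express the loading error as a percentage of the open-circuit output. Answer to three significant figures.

The divider's output (Thévenin) resistance is R_s‖R_g = 2.177 kΩ.
Fractional drop under load = R_th/(R_th + R_L) = 2.177 / (2.177 + 42.2) = 0.04906.
So the output falls by 4.91 %.

4.91 %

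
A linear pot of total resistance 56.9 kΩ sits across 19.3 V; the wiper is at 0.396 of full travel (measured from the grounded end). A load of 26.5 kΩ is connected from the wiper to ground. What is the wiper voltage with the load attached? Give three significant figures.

The wiper splits the pot into (1−α)R = 34.37 kΩ above and αR = 22.53 kΩ below.
Lower section ‖ load = 12.18 kΩ.
V_wiper = 19.3 × 12.18/(34.37 + 12.18) = 5.05 V.

V ≈ 5.05 V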